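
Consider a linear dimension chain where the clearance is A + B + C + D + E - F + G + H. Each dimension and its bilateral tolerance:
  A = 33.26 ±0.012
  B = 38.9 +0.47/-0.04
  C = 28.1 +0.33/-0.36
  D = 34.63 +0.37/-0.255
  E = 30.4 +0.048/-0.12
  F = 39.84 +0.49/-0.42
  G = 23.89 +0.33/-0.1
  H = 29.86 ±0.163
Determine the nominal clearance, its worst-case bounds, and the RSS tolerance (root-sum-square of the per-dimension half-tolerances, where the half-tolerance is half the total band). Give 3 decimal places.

nominal=179.200 wc=[177.660,181.343] rss=0.754

Stack each dimension's contribution:
  +A: nom +33.260 → Σnom=33.260; wc +0.012/-0.012 → slack +0.012/-0.012; half-tol=0.012, Σhalf²=0.000144
  +B: nom +38.900 → Σnom=72.160; wc +0.470/-0.040 → slack +0.482/-0.052; half-tol=0.255, Σhalf²=0.065169
  +C: nom +28.100 → Σnom=100.260; wc +0.330/-0.360 → slack +0.812/-0.412; half-tol=0.345, Σhalf²=0.184194
  +D: nom +34.630 → Σnom=134.890; wc +0.370/-0.255 → slack +1.182/-0.667; half-tol=0.312, Σhalf²=0.281850
  +E: nom +30.400 → Σnom=165.290; wc +0.048/-0.120 → slack +1.230/-0.787; half-tol=0.084, Σhalf²=0.288906
  -F: nom -39.840 → Σnom=125.450; wc +0.420/-0.490 → slack +1.650/-1.277; half-tol=0.455, Σhalf²=0.495931
  +G: nom +23.890 → Σnom=149.340; wc +0.330/-0.100 → slack +1.980/-1.377; half-tol=0.215, Σhalf²=0.542156
  +H: nom +29.860 → Σnom=179.200; wc +0.163/-0.163 → slack +2.143/-1.540; half-tol=0.163, Σhalf²=0.568725
Nominal = 179.200. Worst-case = [179.200 - 1.540, 179.200 + 2.143] = [177.660, 181.343]. RSS = √0.568725 = 0.754.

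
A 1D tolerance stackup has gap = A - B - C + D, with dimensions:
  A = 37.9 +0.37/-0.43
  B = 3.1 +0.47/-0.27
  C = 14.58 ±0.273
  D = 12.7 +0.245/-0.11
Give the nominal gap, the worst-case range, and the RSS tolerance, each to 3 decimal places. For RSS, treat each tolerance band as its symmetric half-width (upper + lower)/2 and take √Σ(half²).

nominal=32.920 wc=[31.637,34.078] rss=0.635

Stack each dimension's contribution:
  +A: nom +37.900 → Σnom=37.900; wc +0.370/-0.430 → slack +0.370/-0.430; half-tol=0.400, Σhalf²=0.160000
  -B: nom -3.100 → Σnom=34.800; wc +0.270/-0.470 → slack +0.640/-0.900; half-tol=0.370, Σhalf²=0.296900
  -C: nom -14.580 → Σnom=20.220; wc +0.273/-0.273 → slack +0.913/-1.173; half-tol=0.273, Σhalf²=0.371429
  +D: nom +12.700 → Σnom=32.920; wc +0.245/-0.110 → slack +1.158/-1.283; half-tol=0.177, Σhalf²=0.402935
Nominal = 32.920. Worst-case = [32.920 - 1.283, 32.920 + 1.158] = [31.637, 34.078]. RSS = √0.402935 = 0.635.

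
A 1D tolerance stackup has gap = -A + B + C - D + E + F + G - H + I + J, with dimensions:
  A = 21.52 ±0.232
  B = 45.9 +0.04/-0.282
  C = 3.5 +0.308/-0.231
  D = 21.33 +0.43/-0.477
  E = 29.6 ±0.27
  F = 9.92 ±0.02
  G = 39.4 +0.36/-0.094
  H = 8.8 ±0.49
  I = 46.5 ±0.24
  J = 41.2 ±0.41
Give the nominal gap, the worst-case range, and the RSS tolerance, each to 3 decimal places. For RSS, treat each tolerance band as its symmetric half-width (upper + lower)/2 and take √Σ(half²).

nominal=164.370 wc=[161.671,167.217] rss=0.974

Stack each dimension's contribution:
  -A: nom -21.520 → Σnom=-21.520; wc +0.232/-0.232 → slack +0.232/-0.232; half-tol=0.232, Σhalf²=0.053824
  +B: nom +45.900 → Σnom=24.380; wc +0.040/-0.282 → slack +0.272/-0.514; half-tol=0.161, Σhalf²=0.079745
  +C: nom +3.500 → Σnom=27.880; wc +0.308/-0.231 → slack +0.580/-0.745; half-tol=0.270, Σhalf²=0.152375
  -D: nom -21.330 → Σnom=6.550; wc +0.477/-0.430 → slack +1.057/-1.175; half-tol=0.454, Σhalf²=0.358038
  +E: nom +29.600 → Σnom=36.150; wc +0.270/-0.270 → slack +1.327/-1.445; half-tol=0.270, Σhalf²=0.430938
  +F: nom +9.920 → Σnom=46.070; wc +0.020/-0.020 → slack +1.347/-1.465; half-tol=0.020, Σhalf²=0.431338
  +G: nom +39.400 → Σnom=85.470; wc +0.360/-0.094 → slack +1.707/-1.559; half-tol=0.227, Σhalf²=0.482867
  -H: nom -8.800 → Σnom=76.670; wc +0.490/-0.490 → slack +2.197/-2.049; half-tol=0.490, Σhalf²=0.722967
  +I: nom +46.500 → Σnom=123.170; wc +0.240/-0.240 → slack +2.437/-2.289; half-tol=0.240, Σhalf²=0.780567
  +J: nom +41.200 → Σnom=164.370; wc +0.410/-0.410 → slack +2.847/-2.699; half-tol=0.410, Σhalf²=0.948667
Nominal = 164.370. Worst-case = [164.370 - 2.699, 164.370 + 2.847] = [161.671, 167.217]. RSS = √0.948667 = 0.974.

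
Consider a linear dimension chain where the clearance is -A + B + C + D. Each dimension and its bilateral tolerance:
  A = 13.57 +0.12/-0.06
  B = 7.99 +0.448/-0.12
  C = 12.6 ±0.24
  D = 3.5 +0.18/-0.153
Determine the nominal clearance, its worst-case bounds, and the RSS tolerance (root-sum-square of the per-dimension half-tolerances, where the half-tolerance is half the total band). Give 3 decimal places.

nominal=10.520 wc=[9.887,11.448] rss=0.417

Stack each dimension's contribution:
  -A: nom -13.570 → Σnom=-13.570; wc +0.060/-0.120 → slack +0.060/-0.120; half-tol=0.090, Σhalf²=0.008100
  +B: nom +7.990 → Σnom=-5.580; wc +0.448/-0.120 → slack +0.508/-0.240; half-tol=0.284, Σhalf²=0.088756
  +C: nom +12.600 → Σnom=7.020; wc +0.240/-0.240 → slack +0.748/-0.480; half-tol=0.240, Σhalf²=0.146356
  +D: nom +3.500 → Σnom=10.520; wc +0.180/-0.153 → slack +0.928/-0.633; half-tol=0.166, Σhalf²=0.174078
Nominal = 10.520. Worst-case = [10.520 - 0.633, 10.520 + 0.928] = [9.887, 11.448]. RSS = √0.174078 = 0.417.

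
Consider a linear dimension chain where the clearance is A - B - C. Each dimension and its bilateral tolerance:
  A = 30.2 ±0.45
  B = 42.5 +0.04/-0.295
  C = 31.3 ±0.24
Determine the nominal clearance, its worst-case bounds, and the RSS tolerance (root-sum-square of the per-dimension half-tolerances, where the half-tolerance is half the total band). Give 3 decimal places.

nominal=-43.600 wc=[-44.330,-42.615] rss=0.537

Stack each dimension's contribution:
  +A: nom +30.200 → Σnom=30.200; wc +0.450/-0.450 → slack +0.450/-0.450; half-tol=0.450, Σhalf²=0.202500
  -B: nom -42.500 → Σnom=-12.300; wc +0.295/-0.040 → slack +0.745/-0.490; half-tol=0.167, Σhalf²=0.230556
  -C: nom -31.300 → Σnom=-43.600; wc +0.240/-0.240 → slack +0.985/-0.730; half-tol=0.240, Σhalf²=0.288156
Nominal = -43.600. Worst-case = [-43.600 - 0.730, -43.600 + 0.985] = [-44.330, -42.615]. RSS = √0.288156 = 0.537.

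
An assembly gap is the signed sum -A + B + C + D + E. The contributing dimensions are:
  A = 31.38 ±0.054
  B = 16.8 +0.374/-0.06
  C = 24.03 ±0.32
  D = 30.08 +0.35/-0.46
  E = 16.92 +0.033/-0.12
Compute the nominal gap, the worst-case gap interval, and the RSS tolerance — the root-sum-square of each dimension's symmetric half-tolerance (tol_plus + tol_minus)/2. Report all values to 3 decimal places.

nominal=56.450 wc=[55.436,57.581] rss=0.568

Stack each dimension's contribution:
  -A: nom -31.380 → Σnom=-31.380; wc +0.054/-0.054 → slack +0.054/-0.054; half-tol=0.054, Σhalf²=0.002916
  +B: nom +16.800 → Σnom=-14.580; wc +0.374/-0.060 → slack +0.428/-0.114; half-tol=0.217, Σhalf²=0.050005
  +C: nom +24.030 → Σnom=9.450; wc +0.320/-0.320 → slack +0.748/-0.434; half-tol=0.320, Σhalf²=0.152405
  +D: nom +30.080 → Σnom=39.530; wc +0.350/-0.460 → slack +1.098/-0.894; half-tol=0.405, Σhalf²=0.316430
  +E: nom +16.920 → Σnom=56.450; wc +0.033/-0.120 → slack +1.131/-1.014; half-tol=0.076, Σhalf²=0.322282
Nominal = 56.450. Worst-case = [56.450 - 1.014, 56.450 + 1.131] = [55.436, 57.581]. RSS = √0.322282 = 0.568.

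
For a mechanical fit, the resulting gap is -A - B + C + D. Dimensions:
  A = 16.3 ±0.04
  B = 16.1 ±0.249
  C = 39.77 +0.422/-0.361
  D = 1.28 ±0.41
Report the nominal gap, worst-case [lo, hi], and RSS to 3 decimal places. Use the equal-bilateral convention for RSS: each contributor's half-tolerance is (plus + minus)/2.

nominal=8.650 wc=[7.590,9.771] rss=0.620

Stack each dimension's contribution:
  -A: nom -16.300 → Σnom=-16.300; wc +0.040/-0.040 → slack +0.040/-0.040; half-tol=0.040, Σhalf²=0.001600
  -B: nom -16.100 → Σnom=-32.400; wc +0.249/-0.249 → slack +0.289/-0.289; half-tol=0.249, Σhalf²=0.063601
  +C: nom +39.770 → Σnom=7.370; wc +0.422/-0.361 → slack +0.711/-0.650; half-tol=0.391, Σhalf²=0.216873
  +D: nom +1.280 → Σnom=8.650; wc +0.410/-0.410 → slack +1.121/-1.060; half-tol=0.410, Σhalf²=0.384973
Nominal = 8.650. Worst-case = [8.650 - 1.060, 8.650 + 1.121] = [7.590, 9.771]. RSS = √0.384973 = 0.620.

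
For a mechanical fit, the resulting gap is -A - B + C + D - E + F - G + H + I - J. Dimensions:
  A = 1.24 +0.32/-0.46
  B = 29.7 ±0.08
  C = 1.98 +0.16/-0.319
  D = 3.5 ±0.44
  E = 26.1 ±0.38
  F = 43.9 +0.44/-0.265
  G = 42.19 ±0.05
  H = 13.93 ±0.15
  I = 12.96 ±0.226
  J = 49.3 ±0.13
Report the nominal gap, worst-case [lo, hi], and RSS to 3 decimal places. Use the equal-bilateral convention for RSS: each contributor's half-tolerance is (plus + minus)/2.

Stack each dimension's contribution:
  -A: nom -1.240 → Σnom=-1.240; wc +0.460/-0.320 → slack +0.460/-0.320; half-tol=0.390, Σhalf²=0.152100
  -B: nom -29.700 → Σnom=-30.940; wc +0.080/-0.080 → slack +0.540/-0.400; half-tol=0.080, Σhalf²=0.158500
  +C: nom +1.980 → Σnom=-28.960; wc +0.160/-0.319 → slack +0.700/-0.719; half-tol=0.239, Σhalf²=0.215860
  +D: nom +3.500 → Σnom=-25.460; wc +0.440/-0.440 → slack +1.140/-1.159; half-tol=0.440, Σhalf²=0.409460
  -E: nom -26.100 → Σnom=-51.560; wc +0.380/-0.380 → slack +1.520/-1.539; half-tol=0.380, Σhalf²=0.553860
  +F: nom +43.900 → Σnom=-7.660; wc +0.440/-0.265 → slack +1.960/-1.804; half-tol=0.353, Σhalf²=0.678117
  -G: nom -42.190 → Σnom=-49.850; wc +0.050/-0.050 → slack +2.010/-1.854; half-tol=0.050, Σhalf²=0.680616
  +H: nom +13.930 → Σnom=-35.920; wc +0.150/-0.150 → slack +2.160/-2.004; half-tol=0.150, Σhalf²=0.703116
  +I: nom +12.960 → Σnom=-22.960; wc +0.226/-0.226 → slack +2.386/-2.230; half-tol=0.226, Σhalf²=0.754192
  -J: nom -49.300 → Σnom=-72.260; wc +0.130/-0.130 → slack +2.516/-2.360; half-tol=0.130, Σhalf²=0.771092
Nominal = -72.260. Worst-case = [-72.260 - 2.360, -72.260 + 2.516] = [-74.620, -69.744]. RSS = √0.771092 = 0.878.

nominal=-72.260 wc=[-74.620,-69.744] rss=0.878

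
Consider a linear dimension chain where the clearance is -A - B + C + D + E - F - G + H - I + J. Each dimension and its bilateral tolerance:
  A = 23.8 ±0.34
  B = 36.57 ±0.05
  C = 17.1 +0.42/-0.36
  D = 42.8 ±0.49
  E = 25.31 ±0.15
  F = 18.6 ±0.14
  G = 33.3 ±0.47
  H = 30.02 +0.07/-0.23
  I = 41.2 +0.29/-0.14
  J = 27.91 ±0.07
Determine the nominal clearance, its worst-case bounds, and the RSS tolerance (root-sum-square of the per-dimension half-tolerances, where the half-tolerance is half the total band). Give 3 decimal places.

Stack each dimension's contribution:
  -A: nom -23.800 → Σnom=-23.800; wc +0.340/-0.340 → slack +0.340/-0.340; half-tol=0.340, Σhalf²=0.115600
  -B: nom -36.570 → Σnom=-60.370; wc +0.050/-0.050 → slack +0.390/-0.390; half-tol=0.050, Σhalf²=0.118100
  +C: nom +17.100 → Σnom=-43.270; wc +0.420/-0.360 → slack +0.810/-0.750; half-tol=0.390, Σhalf²=0.270200
  +D: nom +42.800 → Σnom=-0.470; wc +0.490/-0.490 → slack +1.300/-1.240; half-tol=0.490, Σhalf²=0.510300
  +E: nom +25.310 → Σnom=24.840; wc +0.150/-0.150 → slack +1.450/-1.390; half-tol=0.150, Σhalf²=0.532800
  -F: nom -18.600 → Σnom=6.240; wc +0.140/-0.140 → slack +1.590/-1.530; half-tol=0.140, Σhalf²=0.552400
  -G: nom -33.300 → Σnom=-27.060; wc +0.470/-0.470 → slack +2.060/-2.000; half-tol=0.470, Σhalf²=0.773300
  +H: nom +30.020 → Σnom=2.960; wc +0.070/-0.230 → slack +2.130/-2.230; half-tol=0.150, Σhalf²=0.795800
  -I: nom -41.200 → Σnom=-38.240; wc +0.140/-0.290 → slack +2.270/-2.520; half-tol=0.215, Σhalf²=0.842025
  +J: nom +27.910 → Σnom=-10.330; wc +0.070/-0.070 → slack +2.340/-2.590; half-tol=0.070, Σhalf²=0.846925
Nominal = -10.330. Worst-case = [-10.330 - 2.590, -10.330 + 2.340] = [-12.920, -7.990]. RSS = √0.846925 = 0.920.

nominal=-10.330 wc=[-12.920,-7.990] rss=0.920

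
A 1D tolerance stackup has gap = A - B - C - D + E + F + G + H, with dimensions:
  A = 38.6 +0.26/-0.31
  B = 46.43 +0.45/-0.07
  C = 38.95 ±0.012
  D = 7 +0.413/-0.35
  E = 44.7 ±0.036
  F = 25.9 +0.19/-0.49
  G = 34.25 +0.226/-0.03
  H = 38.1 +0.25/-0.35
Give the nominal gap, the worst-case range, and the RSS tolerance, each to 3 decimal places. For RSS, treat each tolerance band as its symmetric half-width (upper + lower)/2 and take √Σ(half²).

nominal=89.170 wc=[87.079,90.564] rss=0.720

Stack each dimension's contribution:
  +A: nom +38.600 → Σnom=38.600; wc +0.260/-0.310 → slack +0.260/-0.310; half-tol=0.285, Σhalf²=0.081225
  -B: nom -46.430 → Σnom=-7.830; wc +0.070/-0.450 → slack +0.330/-0.760; half-tol=0.260, Σhalf²=0.148825
  -C: nom -38.950 → Σnom=-46.780; wc +0.012/-0.012 → slack +0.342/-0.772; half-tol=0.012, Σhalf²=0.148969
  -D: nom -7.000 → Σnom=-53.780; wc +0.350/-0.413 → slack +0.692/-1.185; half-tol=0.381, Σhalf²=0.294511
  +E: nom +44.700 → Σnom=-9.080; wc +0.036/-0.036 → slack +0.728/-1.221; half-tol=0.036, Σhalf²=0.295807
  +F: nom +25.900 → Σnom=16.820; wc +0.190/-0.490 → slack +0.918/-1.711; half-tol=0.340, Σhalf²=0.411407
  +G: nom +34.250 → Σnom=51.070; wc +0.226/-0.030 → slack +1.144/-1.741; half-tol=0.128, Σhalf²=0.427791
  +H: nom +38.100 → Σnom=89.170; wc +0.250/-0.350 → slack +1.394/-2.091; half-tol=0.300, Σhalf²=0.517791
Nominal = 89.170. Worst-case = [89.170 - 2.091, 89.170 + 1.394] = [87.079, 90.564]. RSS = √0.517791 = 0.720.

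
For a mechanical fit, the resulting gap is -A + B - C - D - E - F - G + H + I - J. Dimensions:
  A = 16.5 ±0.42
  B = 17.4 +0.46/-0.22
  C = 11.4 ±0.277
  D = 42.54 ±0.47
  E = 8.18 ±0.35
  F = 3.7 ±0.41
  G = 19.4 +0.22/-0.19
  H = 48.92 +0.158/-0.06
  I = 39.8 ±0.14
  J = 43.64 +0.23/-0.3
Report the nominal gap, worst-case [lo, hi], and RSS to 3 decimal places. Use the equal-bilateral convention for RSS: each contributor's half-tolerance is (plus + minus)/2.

Stack each dimension's contribution:
  -A: nom -16.500 → Σnom=-16.500; wc +0.420/-0.420 → slack +0.420/-0.420; half-tol=0.420, Σhalf²=0.176400
  +B: nom +17.400 → Σnom=0.900; wc +0.460/-0.220 → slack +0.880/-0.640; half-tol=0.340, Σhalf²=0.292000
  -C: nom -11.400 → Σnom=-10.500; wc +0.277/-0.277 → slack +1.157/-0.917; half-tol=0.277, Σhalf²=0.368729
  -D: nom -42.540 → Σnom=-53.040; wc +0.470/-0.470 → slack +1.627/-1.387; half-tol=0.470, Σhalf²=0.589629
  -E: nom -8.180 → Σnom=-61.220; wc +0.350/-0.350 → slack +1.977/-1.737; half-tol=0.350, Σhalf²=0.712129
  -F: nom -3.700 → Σnom=-64.920; wc +0.410/-0.410 → slack +2.387/-2.147; half-tol=0.410, Σhalf²=0.880229
  -G: nom -19.400 → Σnom=-84.320; wc +0.190/-0.220 → slack +2.577/-2.367; half-tol=0.205, Σhalf²=0.922254
  +H: nom +48.920 → Σnom=-35.400; wc +0.158/-0.060 → slack +2.735/-2.427; half-tol=0.109, Σhalf²=0.934135
  +I: nom +39.800 → Σnom=4.400; wc +0.140/-0.140 → slack +2.875/-2.567; half-tol=0.140, Σhalf²=0.953735
  -J: nom -43.640 → Σnom=-39.240; wc +0.300/-0.230 → slack +3.175/-2.797; half-tol=0.265, Σhalf²=1.023960
Nominal = -39.240. Worst-case = [-39.240 - 2.797, -39.240 + 3.175] = [-42.037, -36.065]. RSS = √1.023960 = 1.012.

nominal=-39.240 wc=[-42.037,-36.065] rss=1.012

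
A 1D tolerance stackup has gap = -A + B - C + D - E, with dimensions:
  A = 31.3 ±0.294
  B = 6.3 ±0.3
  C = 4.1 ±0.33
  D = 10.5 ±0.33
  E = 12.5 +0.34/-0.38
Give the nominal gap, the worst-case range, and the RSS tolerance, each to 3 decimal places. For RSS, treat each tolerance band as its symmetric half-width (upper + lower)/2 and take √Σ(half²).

nominal=-31.100 wc=[-32.694,-29.466] rss=0.724

Stack each dimension's contribution:
  -A: nom -31.300 → Σnom=-31.300; wc +0.294/-0.294 → slack +0.294/-0.294; half-tol=0.294, Σhalf²=0.086436
  +B: nom +6.300 → Σnom=-25.000; wc +0.300/-0.300 → slack +0.594/-0.594; half-tol=0.300, Σhalf²=0.176436
  -C: nom -4.100 → Σnom=-29.100; wc +0.330/-0.330 → slack +0.924/-0.924; half-tol=0.330, Σhalf²=0.285336
  +D: nom +10.500 → Σnom=-18.600; wc +0.330/-0.330 → slack +1.254/-1.254; half-tol=0.330, Σhalf²=0.394236
  -E: nom -12.500 → Σnom=-31.100; wc +0.380/-0.340 → slack +1.634/-1.594; half-tol=0.360, Σhalf²=0.523836
Nominal = -31.100. Worst-case = [-31.100 - 1.594, -31.100 + 1.634] = [-32.694, -29.466]. RSS = √0.523836 = 0.724.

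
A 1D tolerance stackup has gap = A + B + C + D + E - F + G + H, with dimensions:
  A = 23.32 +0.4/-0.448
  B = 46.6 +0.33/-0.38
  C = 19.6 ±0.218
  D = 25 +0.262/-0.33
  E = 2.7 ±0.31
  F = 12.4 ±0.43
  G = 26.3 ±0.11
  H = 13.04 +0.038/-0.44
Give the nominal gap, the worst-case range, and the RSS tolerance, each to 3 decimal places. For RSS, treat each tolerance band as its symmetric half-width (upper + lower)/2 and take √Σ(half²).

nominal=144.160 wc=[141.494,146.258] rss=0.889

Stack each dimension's contribution:
  +A: nom +23.320 → Σnom=23.320; wc +0.400/-0.448 → slack +0.400/-0.448; half-tol=0.424, Σhalf²=0.179776
  +B: nom +46.600 → Σnom=69.920; wc +0.330/-0.380 → slack +0.730/-0.828; half-tol=0.355, Σhalf²=0.305801
  +C: nom +19.600 → Σnom=89.520; wc +0.218/-0.218 → slack +0.948/-1.046; half-tol=0.218, Σhalf²=0.353325
  +D: nom +25.000 → Σnom=114.520; wc +0.262/-0.330 → slack +1.210/-1.376; half-tol=0.296, Σhalf²=0.440941
  +E: nom +2.700 → Σnom=117.220; wc +0.310/-0.310 → slack +1.520/-1.686; half-tol=0.310, Σhalf²=0.537041
  -F: nom -12.400 → Σnom=104.820; wc +0.430/-0.430 → slack +1.950/-2.116; half-tol=0.430, Σhalf²=0.721941
  +G: nom +26.300 → Σnom=131.120; wc +0.110/-0.110 → slack +2.060/-2.226; half-tol=0.110, Σhalf²=0.734041
  +H: nom +13.040 → Σnom=144.160; wc +0.038/-0.440 → slack +2.098/-2.666; half-tol=0.239, Σhalf²=0.791162
Nominal = 144.160. Worst-case = [144.160 - 2.666, 144.160 + 2.098] = [141.494, 146.258]. RSS = √0.791162 = 0.889.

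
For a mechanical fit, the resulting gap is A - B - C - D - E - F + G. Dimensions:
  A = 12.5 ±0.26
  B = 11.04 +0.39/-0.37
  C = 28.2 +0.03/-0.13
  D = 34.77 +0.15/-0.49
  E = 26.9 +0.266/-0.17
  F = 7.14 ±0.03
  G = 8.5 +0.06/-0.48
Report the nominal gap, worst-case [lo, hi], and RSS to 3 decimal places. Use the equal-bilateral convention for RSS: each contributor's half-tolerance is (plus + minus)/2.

Stack each dimension's contribution:
  +A: nom +12.500 → Σnom=12.500; wc +0.260/-0.260 → slack +0.260/-0.260; half-tol=0.260, Σhalf²=0.067600
  -B: nom -11.040 → Σnom=1.460; wc +0.370/-0.390 → slack +0.630/-0.650; half-tol=0.380, Σhalf²=0.212000
  -C: nom -28.200 → Σnom=-26.740; wc +0.130/-0.030 → slack +0.760/-0.680; half-tol=0.080, Σhalf²=0.218400
  -D: nom -34.770 → Σnom=-61.510; wc +0.490/-0.150 → slack +1.250/-0.830; half-tol=0.320, Σhalf²=0.320800
  -E: nom -26.900 → Σnom=-88.410; wc +0.170/-0.266 → slack +1.420/-1.096; half-tol=0.218, Σhalf²=0.368324
  -F: nom -7.140 → Σnom=-95.550; wc +0.030/-0.030 → slack +1.450/-1.126; half-tol=0.030, Σhalf²=0.369224
  +G: nom +8.500 → Σnom=-87.050; wc +0.060/-0.480 → slack +1.510/-1.606; half-tol=0.270, Σhalf²=0.442124
Nominal = -87.050. Worst-case = [-87.050 - 1.606, -87.050 + 1.510] = [-88.656, -85.540]. RSS = √0.442124 = 0.665.

nominal=-87.050 wc=[-88.656,-85.540] rss=0.665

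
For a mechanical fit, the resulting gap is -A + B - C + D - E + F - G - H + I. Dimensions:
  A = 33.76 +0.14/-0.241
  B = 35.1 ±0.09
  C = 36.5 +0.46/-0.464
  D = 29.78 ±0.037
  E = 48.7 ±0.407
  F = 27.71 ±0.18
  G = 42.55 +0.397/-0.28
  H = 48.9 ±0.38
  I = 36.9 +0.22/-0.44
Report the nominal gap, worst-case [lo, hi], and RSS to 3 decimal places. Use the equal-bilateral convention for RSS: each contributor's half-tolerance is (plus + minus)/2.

Stack each dimension's contribution:
  -A: nom -33.760 → Σnom=-33.760; wc +0.241/-0.140 → slack +0.241/-0.140; half-tol=0.191, Σhalf²=0.036290
  +B: nom +35.100 → Σnom=1.340; wc +0.090/-0.090 → slack +0.331/-0.230; half-tol=0.090, Σhalf²=0.044390
  -C: nom -36.500 → Σnom=-35.160; wc +0.464/-0.460 → slack +0.795/-0.690; half-tol=0.462, Σhalf²=0.257834
  +D: nom +29.780 → Σnom=-5.380; wc +0.037/-0.037 → slack +0.832/-0.727; half-tol=0.037, Σhalf²=0.259203
  -E: nom -48.700 → Σnom=-54.080; wc +0.407/-0.407 → slack +1.239/-1.134; half-tol=0.407, Σhalf²=0.424852
  +F: nom +27.710 → Σnom=-26.370; wc +0.180/-0.180 → slack +1.419/-1.314; half-tol=0.180, Σhalf²=0.457252
  -G: nom -42.550 → Σnom=-68.920; wc +0.280/-0.397 → slack +1.699/-1.711; half-tol=0.339, Σhalf²=0.571835
  -H: nom -48.900 → Σnom=-117.820; wc +0.380/-0.380 → slack +2.079/-2.091; half-tol=0.380, Σhalf²=0.716234
  +I: nom +36.900 → Σnom=-80.920; wc +0.220/-0.440 → slack +2.299/-2.531; half-tol=0.330, Σhalf²=0.825134
Nominal = -80.920. Worst-case = [-80.920 - 2.531, -80.920 + 2.299] = [-83.451, -78.621]. RSS = √0.825134 = 0.908.

nominal=-80.920 wc=[-83.451,-78.621] rss=0.908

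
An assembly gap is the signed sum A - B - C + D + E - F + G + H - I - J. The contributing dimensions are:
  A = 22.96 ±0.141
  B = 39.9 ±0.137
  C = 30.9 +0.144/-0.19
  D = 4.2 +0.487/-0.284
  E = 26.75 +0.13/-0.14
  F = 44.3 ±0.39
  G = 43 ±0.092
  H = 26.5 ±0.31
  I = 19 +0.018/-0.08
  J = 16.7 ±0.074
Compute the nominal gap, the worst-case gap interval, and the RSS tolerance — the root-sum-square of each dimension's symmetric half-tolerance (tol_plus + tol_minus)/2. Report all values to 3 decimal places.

Stack each dimension's contribution:
  +A: nom +22.960 → Σnom=22.960; wc +0.141/-0.141 → slack +0.141/-0.141; half-tol=0.141, Σhalf²=0.019881
  -B: nom -39.900 → Σnom=-16.940; wc +0.137/-0.137 → slack +0.278/-0.278; half-tol=0.137, Σhalf²=0.038650
  -C: nom -30.900 → Σnom=-47.840; wc +0.190/-0.144 → slack +0.468/-0.422; half-tol=0.167, Σhalf²=0.066539
  +D: nom +4.200 → Σnom=-43.640; wc +0.487/-0.284 → slack +0.955/-0.706; half-tol=0.385, Σhalf²=0.215149
  +E: nom +26.750 → Σnom=-16.890; wc +0.130/-0.140 → slack +1.085/-0.846; half-tol=0.135, Σhalf²=0.233374
  -F: nom -44.300 → Σnom=-61.190; wc +0.390/-0.390 → slack +1.475/-1.236; half-tol=0.390, Σhalf²=0.385474
  +G: nom +43.000 → Σnom=-18.190; wc +0.092/-0.092 → slack +1.567/-1.328; half-tol=0.092, Σhalf²=0.393938
  +H: nom +26.500 → Σnom=8.310; wc +0.310/-0.310 → slack +1.877/-1.638; half-tol=0.310, Σhalf²=0.490038
  -I: nom -19.000 → Σnom=-10.690; wc +0.080/-0.018 → slack +1.957/-1.656; half-tol=0.049, Σhalf²=0.492439
  -J: nom -16.700 → Σnom=-27.390; wc +0.074/-0.074 → slack +2.031/-1.730; half-tol=0.074, Σhalf²=0.497915
Nominal = -27.390. Worst-case = [-27.390 - 1.730, -27.390 + 2.031] = [-29.120, -25.359]. RSS = √0.497915 = 0.706.

nominal=-27.390 wc=[-29.120,-25.359] rss=0.706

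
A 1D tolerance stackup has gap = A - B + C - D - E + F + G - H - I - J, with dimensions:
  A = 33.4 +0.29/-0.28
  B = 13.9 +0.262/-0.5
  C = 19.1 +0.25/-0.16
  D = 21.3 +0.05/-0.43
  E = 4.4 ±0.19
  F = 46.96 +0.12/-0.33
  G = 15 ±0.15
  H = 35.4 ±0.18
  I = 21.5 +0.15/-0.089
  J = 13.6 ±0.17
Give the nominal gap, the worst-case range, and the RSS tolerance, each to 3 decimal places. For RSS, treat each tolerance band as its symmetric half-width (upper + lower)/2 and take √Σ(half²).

Stack each dimension's contribution:
  +A: nom +33.400 → Σnom=33.400; wc +0.290/-0.280 → slack +0.290/-0.280; half-tol=0.285, Σhalf²=0.081225
  -B: nom -13.900 → Σnom=19.500; wc +0.500/-0.262 → slack +0.790/-0.542; half-tol=0.381, Σhalf²=0.226386
  +C: nom +19.100 → Σnom=38.600; wc +0.250/-0.160 → slack +1.040/-0.702; half-tol=0.205, Σhalf²=0.268411
  -D: nom -21.300 → Σnom=17.300; wc +0.430/-0.050 → slack +1.470/-0.752; half-tol=0.240, Σhalf²=0.326011
  -E: nom -4.400 → Σnom=12.900; wc +0.190/-0.190 → slack +1.660/-0.942; half-tol=0.190, Σhalf²=0.362111
  +F: nom +46.960 → Σnom=59.860; wc +0.120/-0.330 → slack +1.780/-1.272; half-tol=0.225, Σhalf²=0.412736
  +G: nom +15.000 → Σnom=74.860; wc +0.150/-0.150 → slack +1.930/-1.422; half-tol=0.150, Σhalf²=0.435236
  -H: nom -35.400 → Σnom=39.460; wc +0.180/-0.180 → slack +2.110/-1.602; half-tol=0.180, Σhalf²=0.467636
  -I: nom -21.500 → Σnom=17.960; wc +0.089/-0.150 → slack +2.199/-1.752; half-tol=0.119, Σhalf²=0.481916
  -J: nom -13.600 → Σnom=4.360; wc +0.170/-0.170 → slack +2.369/-1.922; half-tol=0.170, Σhalf²=0.510816
Nominal = 4.360. Worst-case = [4.360 - 1.922, 4.360 + 2.369] = [2.438, 6.729]. RSS = √0.510816 = 0.715.

nominal=4.360 wc=[2.438,6.729] rss=0.715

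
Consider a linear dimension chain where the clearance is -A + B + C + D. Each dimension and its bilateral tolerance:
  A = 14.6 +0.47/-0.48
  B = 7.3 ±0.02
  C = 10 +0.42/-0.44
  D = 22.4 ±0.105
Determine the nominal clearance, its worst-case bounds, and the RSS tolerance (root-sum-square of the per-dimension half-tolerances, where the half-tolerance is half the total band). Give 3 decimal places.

nominal=25.100 wc=[24.065,26.125] rss=0.650

Stack each dimension's contribution:
  -A: nom -14.600 → Σnom=-14.600; wc +0.480/-0.470 → slack +0.480/-0.470; half-tol=0.475, Σhalf²=0.225625
  +B: nom +7.300 → Σnom=-7.300; wc +0.020/-0.020 → slack +0.500/-0.490; half-tol=0.020, Σhalf²=0.226025
  +C: nom +10.000 → Σnom=2.700; wc +0.420/-0.440 → slack +0.920/-0.930; half-tol=0.430, Σhalf²=0.410925
  +D: nom +22.400 → Σnom=25.100; wc +0.105/-0.105 → slack +1.025/-1.035; half-tol=0.105, Σhalf²=0.421950
Nominal = 25.100. Worst-case = [25.100 - 1.035, 25.100 + 1.025] = [24.065, 26.125]. RSS = √0.421950 = 0.650.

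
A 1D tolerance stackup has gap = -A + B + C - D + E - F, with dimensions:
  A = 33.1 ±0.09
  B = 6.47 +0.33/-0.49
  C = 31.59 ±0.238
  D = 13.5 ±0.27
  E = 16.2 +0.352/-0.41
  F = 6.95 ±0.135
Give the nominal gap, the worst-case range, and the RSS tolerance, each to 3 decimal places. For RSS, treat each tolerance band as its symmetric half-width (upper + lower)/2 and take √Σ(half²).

nominal=0.710 wc=[-0.923,2.125] rss=0.685

Stack each dimension's contribution:
  -A: nom -33.100 → Σnom=-33.100; wc +0.090/-0.090 → slack +0.090/-0.090; half-tol=0.090, Σhalf²=0.008100
  +B: nom +6.470 → Σnom=-26.630; wc +0.330/-0.490 → slack +0.420/-0.580; half-tol=0.410, Σhalf²=0.176200
  +C: nom +31.590 → Σnom=4.960; wc +0.238/-0.238 → slack +0.658/-0.818; half-tol=0.238, Σhalf²=0.232844
  -D: nom -13.500 → Σnom=-8.540; wc +0.270/-0.270 → slack +0.928/-1.088; half-tol=0.270, Σhalf²=0.305744
  +E: nom +16.200 → Σnom=7.660; wc +0.352/-0.410 → slack +1.280/-1.498; half-tol=0.381, Σhalf²=0.450905
  -F: nom -6.950 → Σnom=0.710; wc +0.135/-0.135 → slack +1.415/-1.633; half-tol=0.135, Σhalf²=0.469130
Nominal = 0.710. Worst-case = [0.710 - 1.633, 0.710 + 1.415] = [-0.923, 2.125]. RSS = √0.469130 = 0.685.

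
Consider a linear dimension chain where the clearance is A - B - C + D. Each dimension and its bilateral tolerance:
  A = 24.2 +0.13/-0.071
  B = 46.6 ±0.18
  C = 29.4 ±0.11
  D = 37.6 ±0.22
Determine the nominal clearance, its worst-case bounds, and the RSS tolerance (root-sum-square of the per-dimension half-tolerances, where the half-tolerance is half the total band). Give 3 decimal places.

Stack each dimension's contribution:
  +A: nom +24.200 → Σnom=24.200; wc +0.130/-0.071 → slack +0.130/-0.071; half-tol=0.101, Σhalf²=0.010100
  -B: nom -46.600 → Σnom=-22.400; wc +0.180/-0.180 → slack +0.310/-0.251; half-tol=0.180, Σhalf²=0.042500
  -C: nom -29.400 → Σnom=-51.800; wc +0.110/-0.110 → slack +0.420/-0.361; half-tol=0.110, Σhalf²=0.054600
  +D: nom +37.600 → Σnom=-14.200; wc +0.220/-0.220 → slack +0.640/-0.581; half-tol=0.220, Σhalf²=0.103000
Nominal = -14.200. Worst-case = [-14.200 - 0.581, -14.200 + 0.640] = [-14.781, -13.560]. RSS = √0.103000 = 0.321.

nominal=-14.200 wc=[-14.781,-13.560] rss=0.321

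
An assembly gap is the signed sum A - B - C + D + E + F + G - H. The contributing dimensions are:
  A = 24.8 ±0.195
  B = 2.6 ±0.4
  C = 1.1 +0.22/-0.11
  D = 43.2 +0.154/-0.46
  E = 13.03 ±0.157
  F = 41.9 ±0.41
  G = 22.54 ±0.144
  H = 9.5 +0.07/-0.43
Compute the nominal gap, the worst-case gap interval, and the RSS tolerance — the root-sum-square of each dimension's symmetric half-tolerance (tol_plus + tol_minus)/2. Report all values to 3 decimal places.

nominal=132.270 wc=[130.214,134.270] rss=0.772

Stack each dimension's contribution:
  +A: nom +24.800 → Σnom=24.800; wc +0.195/-0.195 → slack +0.195/-0.195; half-tol=0.195, Σhalf²=0.038025
  -B: nom -2.600 → Σnom=22.200; wc +0.400/-0.400 → slack +0.595/-0.595; half-tol=0.400, Σhalf²=0.198025
  -C: nom -1.100 → Σnom=21.100; wc +0.110/-0.220 → slack +0.705/-0.815; half-tol=0.165, Σhalf²=0.225250
  +D: nom +43.200 → Σnom=64.300; wc +0.154/-0.460 → slack +0.859/-1.275; half-tol=0.307, Σhalf²=0.319499
  +E: nom +13.030 → Σnom=77.330; wc +0.157/-0.157 → slack +1.016/-1.432; half-tol=0.157, Σhalf²=0.344148
  +F: nom +41.900 → Σnom=119.230; wc +0.410/-0.410 → slack +1.426/-1.842; half-tol=0.410, Σhalf²=0.512248
  +G: nom +22.540 → Σnom=141.770; wc +0.144/-0.144 → slack +1.570/-1.986; half-tol=0.144, Σhalf²=0.532984
  -H: nom -9.500 → Σnom=132.270; wc +0.430/-0.070 → slack +2.000/-2.056; half-tol=0.250, Σhalf²=0.595484
Nominal = 132.270. Worst-case = [132.270 - 2.056, 132.270 + 2.000] = [130.214, 134.270]. RSS = √0.595484 = 0.772.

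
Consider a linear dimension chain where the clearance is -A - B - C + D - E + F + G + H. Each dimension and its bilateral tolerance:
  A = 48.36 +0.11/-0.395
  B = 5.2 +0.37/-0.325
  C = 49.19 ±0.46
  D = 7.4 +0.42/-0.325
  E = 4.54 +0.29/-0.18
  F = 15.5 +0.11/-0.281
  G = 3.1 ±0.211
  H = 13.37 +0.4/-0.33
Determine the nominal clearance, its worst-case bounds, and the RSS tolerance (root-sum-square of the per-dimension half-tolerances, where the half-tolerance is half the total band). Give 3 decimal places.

nominal=-67.920 wc=[-70.297,-65.419] rss=0.898

Stack each dimension's contribution:
  -A: nom -48.360 → Σnom=-48.360; wc +0.395/-0.110 → slack +0.395/-0.110; half-tol=0.253, Σhalf²=0.063756
  -B: nom -5.200 → Σnom=-53.560; wc +0.325/-0.370 → slack +0.720/-0.480; half-tol=0.348, Σhalf²=0.184513
  -C: nom -49.190 → Σnom=-102.750; wc +0.460/-0.460 → slack +1.180/-0.940; half-tol=0.460, Σhalf²=0.396113
  +D: nom +7.400 → Σnom=-95.350; wc +0.420/-0.325 → slack +1.600/-1.265; half-tol=0.372, Σhalf²=0.534869
  -E: nom -4.540 → Σnom=-99.890; wc +0.180/-0.290 → slack +1.780/-1.555; half-tol=0.235, Σhalf²=0.590094
  +F: nom +15.500 → Σnom=-84.390; wc +0.110/-0.281 → slack +1.890/-1.836; half-tol=0.196, Σhalf²=0.628314
  +G: nom +3.100 → Σnom=-81.290; wc +0.211/-0.211 → slack +2.101/-2.047; half-tol=0.211, Σhalf²=0.672835
  +H: nom +13.370 → Σnom=-67.920; wc +0.400/-0.330 → slack +2.501/-2.377; half-tol=0.365, Σhalf²=0.806060
Nominal = -67.920. Worst-case = [-67.920 - 2.377, -67.920 + 2.501] = [-70.297, -65.419]. RSS = √0.806060 = 0.898.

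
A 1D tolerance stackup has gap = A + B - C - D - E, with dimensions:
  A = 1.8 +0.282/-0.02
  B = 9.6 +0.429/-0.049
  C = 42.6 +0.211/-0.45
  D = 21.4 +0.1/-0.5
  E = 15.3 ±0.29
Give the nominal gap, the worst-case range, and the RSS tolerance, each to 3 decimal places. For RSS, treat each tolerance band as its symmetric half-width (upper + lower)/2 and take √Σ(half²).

nominal=-67.900 wc=[-68.570,-65.949] rss=0.603

Stack each dimension's contribution:
  +A: nom +1.800 → Σnom=1.800; wc +0.282/-0.020 → slack +0.282/-0.020; half-tol=0.151, Σhalf²=0.022801
  +B: nom +9.600 → Σnom=11.400; wc +0.429/-0.049 → slack +0.711/-0.069; half-tol=0.239, Σhalf²=0.079922
  -C: nom -42.600 → Σnom=-31.200; wc +0.450/-0.211 → slack +1.161/-0.280; half-tol=0.331, Σhalf²=0.189152
  -D: nom -21.400 → Σnom=-52.600; wc +0.500/-0.100 → slack +1.661/-0.380; half-tol=0.300, Σhalf²=0.279152
  -E: nom -15.300 → Σnom=-67.900; wc +0.290/-0.290 → slack +1.951/-0.670; half-tol=0.290, Σhalf²=0.363252
Nominal = -67.900. Worst-case = [-67.900 - 0.670, -67.900 + 1.951] = [-68.570, -65.949]. RSS = √0.363252 = 0.603.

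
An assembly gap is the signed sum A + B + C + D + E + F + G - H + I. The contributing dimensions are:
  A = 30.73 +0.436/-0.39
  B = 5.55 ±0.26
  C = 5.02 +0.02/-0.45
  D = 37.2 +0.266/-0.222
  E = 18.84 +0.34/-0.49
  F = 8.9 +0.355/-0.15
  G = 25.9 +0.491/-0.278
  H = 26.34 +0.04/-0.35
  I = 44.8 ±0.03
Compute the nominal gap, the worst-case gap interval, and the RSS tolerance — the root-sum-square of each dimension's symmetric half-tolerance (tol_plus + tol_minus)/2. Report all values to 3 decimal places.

Stack each dimension's contribution:
  +A: nom +30.730 → Σnom=30.730; wc +0.436/-0.390 → slack +0.436/-0.390; half-tol=0.413, Σhalf²=0.170569
  +B: nom +5.550 → Σnom=36.280; wc +0.260/-0.260 → slack +0.696/-0.650; half-tol=0.260, Σhalf²=0.238169
  +C: nom +5.020 → Σnom=41.300; wc +0.020/-0.450 → slack +0.716/-1.100; half-tol=0.235, Σhalf²=0.293394
  +D: nom +37.200 → Σnom=78.500; wc +0.266/-0.222 → slack +0.982/-1.322; half-tol=0.244, Σhalf²=0.352930
  +E: nom +18.840 → Σnom=97.340; wc +0.340/-0.490 → slack +1.322/-1.812; half-tol=0.415, Σhalf²=0.525155
  +F: nom +8.900 → Σnom=106.240; wc +0.355/-0.150 → slack +1.677/-1.962; half-tol=0.253, Σhalf²=0.588911
  +G: nom +25.900 → Σnom=132.140; wc +0.491/-0.278 → slack +2.168/-2.240; half-tol=0.385, Σhalf²=0.736752
  -H: nom -26.340 → Σnom=105.800; wc +0.350/-0.040 → slack +2.518/-2.280; half-tol=0.195, Σhalf²=0.774776
  +I: nom +44.800 → Σnom=150.600; wc +0.030/-0.030 → slack +2.548/-2.310; half-tol=0.030, Σhalf²=0.775676
Nominal = 150.600. Worst-case = [150.600 - 2.310, 150.600 + 2.548] = [148.290, 153.148]. RSS = √0.775676 = 0.881.

nominal=150.600 wc=[148.290,153.148] rss=0.881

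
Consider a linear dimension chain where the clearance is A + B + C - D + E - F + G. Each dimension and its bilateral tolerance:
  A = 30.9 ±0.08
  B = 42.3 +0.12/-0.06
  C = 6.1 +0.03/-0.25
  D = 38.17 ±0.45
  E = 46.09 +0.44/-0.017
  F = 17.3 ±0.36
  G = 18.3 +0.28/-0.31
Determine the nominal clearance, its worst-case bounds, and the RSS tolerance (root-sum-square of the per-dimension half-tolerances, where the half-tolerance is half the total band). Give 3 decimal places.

nominal=88.220 wc=[86.693,89.980] rss=0.711

Stack each dimension's contribution:
  +A: nom +30.900 → Σnom=30.900; wc +0.080/-0.080 → slack +0.080/-0.080; half-tol=0.080, Σhalf²=0.006400
  +B: nom +42.300 → Σnom=73.200; wc +0.120/-0.060 → slack +0.200/-0.140; half-tol=0.090, Σhalf²=0.014500
  +C: nom +6.100 → Σnom=79.300; wc +0.030/-0.250 → slack +0.230/-0.390; half-tol=0.140, Σhalf²=0.034100
  -D: nom -38.170 → Σnom=41.130; wc +0.450/-0.450 → slack +0.680/-0.840; half-tol=0.450, Σhalf²=0.236600
  +E: nom +46.090 → Σnom=87.220; wc +0.440/-0.017 → slack +1.120/-0.857; half-tol=0.229, Σhalf²=0.288812
  -F: nom -17.300 → Σnom=69.920; wc +0.360/-0.360 → slack +1.480/-1.217; half-tol=0.360, Σhalf²=0.418412
  +G: nom +18.300 → Σnom=88.220; wc +0.280/-0.310 → slack +1.760/-1.527; half-tol=0.295, Σhalf²=0.505437
Nominal = 88.220. Worst-case = [88.220 - 1.527, 88.220 + 1.760] = [86.693, 89.980]. RSS = √0.505437 = 0.711.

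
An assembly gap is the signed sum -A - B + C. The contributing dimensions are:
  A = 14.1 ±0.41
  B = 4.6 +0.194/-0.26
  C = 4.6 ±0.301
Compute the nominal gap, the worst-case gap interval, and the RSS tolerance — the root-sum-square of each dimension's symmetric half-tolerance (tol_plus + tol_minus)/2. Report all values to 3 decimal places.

Stack each dimension's contribution:
  -A: nom -14.100 → Σnom=-14.100; wc +0.410/-0.410 → slack +0.410/-0.410; half-tol=0.410, Σhalf²=0.168100
  -B: nom -4.600 → Σnom=-18.700; wc +0.260/-0.194 → slack +0.670/-0.604; half-tol=0.227, Σhalf²=0.219629
  +C: nom +4.600 → Σnom=-14.100; wc +0.301/-0.301 → slack +0.971/-0.905; half-tol=0.301, Σhalf²=0.310230
Nominal = -14.100. Worst-case = [-14.100 - 0.905, -14.100 + 0.971] = [-15.005, -13.129]. RSS = √0.310230 = 0.557.

nominal=-14.100 wc=[-15.005,-13.129] rss=0.557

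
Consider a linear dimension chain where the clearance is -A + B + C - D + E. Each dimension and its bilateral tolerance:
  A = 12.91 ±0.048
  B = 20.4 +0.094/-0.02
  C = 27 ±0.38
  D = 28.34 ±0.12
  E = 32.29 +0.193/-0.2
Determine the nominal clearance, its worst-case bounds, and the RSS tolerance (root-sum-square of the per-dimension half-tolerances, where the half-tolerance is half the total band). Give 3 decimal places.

nominal=38.440 wc=[37.672,39.275] rss=0.451

Stack each dimension's contribution:
  -A: nom -12.910 → Σnom=-12.910; wc +0.048/-0.048 → slack +0.048/-0.048; half-tol=0.048, Σhalf²=0.002304
  +B: nom +20.400 → Σnom=7.490; wc +0.094/-0.020 → slack +0.142/-0.068; half-tol=0.057, Σhalf²=0.005553
  +C: nom +27.000 → Σnom=34.490; wc +0.380/-0.380 → slack +0.522/-0.448; half-tol=0.380, Σhalf²=0.149953
  -D: nom -28.340 → Σnom=6.150; wc +0.120/-0.120 → slack +0.642/-0.568; half-tol=0.120, Σhalf²=0.164353
  +E: nom +32.290 → Σnom=38.440; wc +0.193/-0.200 → slack +0.835/-0.768; half-tol=0.197, Σhalf²=0.202965
Nominal = 38.440. Worst-case = [38.440 - 0.768, 38.440 + 0.835] = [37.672, 39.275]. RSS = √0.202965 = 0.451.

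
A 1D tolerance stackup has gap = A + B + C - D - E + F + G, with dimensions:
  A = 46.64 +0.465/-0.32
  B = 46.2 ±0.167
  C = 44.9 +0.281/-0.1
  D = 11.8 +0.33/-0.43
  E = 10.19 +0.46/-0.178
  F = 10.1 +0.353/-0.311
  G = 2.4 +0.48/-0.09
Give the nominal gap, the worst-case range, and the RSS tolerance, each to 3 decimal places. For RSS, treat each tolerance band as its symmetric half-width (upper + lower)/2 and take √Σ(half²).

nominal=128.250 wc=[126.472,130.604] rss=0.810

Stack each dimension's contribution:
  +A: nom +46.640 → Σnom=46.640; wc +0.465/-0.320 → slack +0.465/-0.320; half-tol=0.393, Σhalf²=0.154056
  +B: nom +46.200 → Σnom=92.840; wc +0.167/-0.167 → slack +0.632/-0.487; half-tol=0.167, Σhalf²=0.181945
  +C: nom +44.900 → Σnom=137.740; wc +0.281/-0.100 → slack +0.913/-0.587; half-tol=0.191, Σhalf²=0.218235
  -D: nom -11.800 → Σnom=125.940; wc +0.430/-0.330 → slack +1.343/-0.917; half-tol=0.380, Σhalf²=0.362635
  -E: nom -10.190 → Σnom=115.750; wc +0.178/-0.460 → slack +1.521/-1.377; half-tol=0.319, Σhalf²=0.464396
  +F: nom +10.100 → Σnom=125.850; wc +0.353/-0.311 → slack +1.874/-1.688; half-tol=0.332, Σhalf²=0.574620
  +G: nom +2.400 → Σnom=128.250; wc +0.480/-0.090 → slack +2.354/-1.778; half-tol=0.285, Σhalf²=0.655845
Nominal = 128.250. Worst-case = [128.250 - 1.778, 128.250 + 2.354] = [126.472, 130.604]. RSS = √0.655845 = 0.810.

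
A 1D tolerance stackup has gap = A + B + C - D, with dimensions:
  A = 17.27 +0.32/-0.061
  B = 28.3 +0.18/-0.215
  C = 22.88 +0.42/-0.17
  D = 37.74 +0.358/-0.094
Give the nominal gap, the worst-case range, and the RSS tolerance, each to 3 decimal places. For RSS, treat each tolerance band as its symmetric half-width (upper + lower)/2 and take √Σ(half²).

Stack each dimension's contribution:
  +A: nom +17.270 → Σnom=17.270; wc +0.320/-0.061 → slack +0.320/-0.061; half-tol=0.191, Σhalf²=0.036290
  +B: nom +28.300 → Σnom=45.570; wc +0.180/-0.215 → slack +0.500/-0.276; half-tol=0.198, Σhalf²=0.075297
  +C: nom +22.880 → Σnom=68.450; wc +0.420/-0.170 → slack +0.920/-0.446; half-tol=0.295, Σhalf²=0.162322
  -D: nom -37.740 → Σnom=30.710; wc +0.094/-0.358 → slack +1.014/-0.804; half-tol=0.226, Σhalf²=0.213397
Nominal = 30.710. Worst-case = [30.710 - 0.804, 30.710 + 1.014] = [29.906, 31.724]. RSS = √0.213397 = 0.462.

nominal=30.710 wc=[29.906,31.724] rss=0.462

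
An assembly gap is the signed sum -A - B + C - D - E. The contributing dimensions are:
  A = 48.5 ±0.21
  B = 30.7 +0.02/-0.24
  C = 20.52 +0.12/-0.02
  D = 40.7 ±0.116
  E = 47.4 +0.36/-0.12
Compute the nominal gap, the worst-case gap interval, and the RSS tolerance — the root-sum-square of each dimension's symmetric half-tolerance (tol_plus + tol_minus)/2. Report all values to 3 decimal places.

Stack each dimension's contribution:
  -A: nom -48.500 → Σnom=-48.500; wc +0.210/-0.210 → slack +0.210/-0.210; half-tol=0.210, Σhalf²=0.044100
  -B: nom -30.700 → Σnom=-79.200; wc +0.240/-0.020 → slack +0.450/-0.230; half-tol=0.130, Σhalf²=0.061000
  +C: nom +20.520 → Σnom=-58.680; wc +0.120/-0.020 → slack +0.570/-0.250; half-tol=0.070, Σhalf²=0.065900
  -D: nom -40.700 → Σnom=-99.380; wc +0.116/-0.116 → slack +0.686/-0.366; half-tol=0.116, Σhalf²=0.079356
  -E: nom -47.400 → Σnom=-146.780; wc +0.120/-0.360 → slack +0.806/-0.726; half-tol=0.240, Σhalf²=0.136956
Nominal = -146.780. Worst-case = [-146.780 - 0.726, -146.780 + 0.806] = [-147.506, -145.974]. RSS = √0.136956 = 0.370.

nominal=-146.780 wc=[-147.506,-145.974] rss=0.370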